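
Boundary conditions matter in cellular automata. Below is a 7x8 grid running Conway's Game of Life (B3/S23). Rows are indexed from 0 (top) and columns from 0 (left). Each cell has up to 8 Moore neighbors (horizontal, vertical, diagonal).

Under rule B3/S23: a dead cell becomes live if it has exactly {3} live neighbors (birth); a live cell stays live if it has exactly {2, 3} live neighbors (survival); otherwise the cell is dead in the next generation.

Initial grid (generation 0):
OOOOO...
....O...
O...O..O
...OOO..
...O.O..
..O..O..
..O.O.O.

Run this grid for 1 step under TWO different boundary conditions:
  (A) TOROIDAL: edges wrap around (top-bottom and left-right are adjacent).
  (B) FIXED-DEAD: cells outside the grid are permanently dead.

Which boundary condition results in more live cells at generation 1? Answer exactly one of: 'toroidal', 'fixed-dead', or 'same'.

Under TOROIDAL boundary, generation 1:
.OO.O...
..O.OO.O
........
...O.OO.
..OO.OO.
..O..OO.
....O...
Population = 18

Under FIXED-DEAD boundary, generation 1:
.OOOO...
O.O.OO..
........
...O.OO.
..OO.OO.
..O..OO.
...O.O..
Population = 20

Comparison: toroidal=18, fixed-dead=20 -> fixed-dead

Answer: fixed-dead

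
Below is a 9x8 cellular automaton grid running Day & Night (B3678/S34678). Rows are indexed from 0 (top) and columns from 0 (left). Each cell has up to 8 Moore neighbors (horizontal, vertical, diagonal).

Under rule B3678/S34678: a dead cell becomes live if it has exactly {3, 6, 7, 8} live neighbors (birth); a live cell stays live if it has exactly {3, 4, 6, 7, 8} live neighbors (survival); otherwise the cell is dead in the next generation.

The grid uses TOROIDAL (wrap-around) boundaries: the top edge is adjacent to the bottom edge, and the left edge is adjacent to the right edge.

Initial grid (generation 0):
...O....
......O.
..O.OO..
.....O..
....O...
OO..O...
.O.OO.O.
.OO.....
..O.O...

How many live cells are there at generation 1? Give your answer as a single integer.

Simulating step by step:
Generation 0 (given above): 18 live cells
Generation 1: 19 live cells
........
...OOO..
.....OO.
...O.O..
.....O..
..O.O...
.O.O.O..
.OO.OO..
.OO.....
Population at generation 1: 19

Answer: 19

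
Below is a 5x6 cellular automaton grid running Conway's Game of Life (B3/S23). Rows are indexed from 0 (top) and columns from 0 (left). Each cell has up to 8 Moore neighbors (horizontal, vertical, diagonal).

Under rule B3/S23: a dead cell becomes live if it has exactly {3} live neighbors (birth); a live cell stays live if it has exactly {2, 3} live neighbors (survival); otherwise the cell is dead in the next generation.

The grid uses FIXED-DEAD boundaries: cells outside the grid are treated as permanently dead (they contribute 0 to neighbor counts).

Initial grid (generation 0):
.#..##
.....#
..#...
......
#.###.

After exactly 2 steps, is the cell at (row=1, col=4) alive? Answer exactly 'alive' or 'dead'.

Answer: alive

Derivation:
Simulating step by step:
Generation 0 (given above): 9 live cells
Generation 1: 7 live cells
....##
....##
......
.##...
...#..
Generation 2: 6 live cells
....##
....##
......
..#...
..#...

Cell (1,4) at generation 2: 1 -> alive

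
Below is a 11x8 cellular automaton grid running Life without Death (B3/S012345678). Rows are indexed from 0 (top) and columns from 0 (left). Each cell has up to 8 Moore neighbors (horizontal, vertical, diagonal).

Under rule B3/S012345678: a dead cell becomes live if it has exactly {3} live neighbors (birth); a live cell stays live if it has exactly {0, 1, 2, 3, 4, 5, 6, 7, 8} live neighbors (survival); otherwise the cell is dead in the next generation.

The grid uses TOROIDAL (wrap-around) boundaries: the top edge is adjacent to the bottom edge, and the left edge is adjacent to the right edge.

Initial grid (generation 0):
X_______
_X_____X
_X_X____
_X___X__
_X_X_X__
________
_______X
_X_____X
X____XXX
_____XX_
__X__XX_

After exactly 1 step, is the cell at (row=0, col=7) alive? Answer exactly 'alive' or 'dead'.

Answer: alive

Derivation:
Simulating step by step:
Generation 0 (given above): 22 live cells
Generation 1: 32 live cells
XX____XX
_XX____X
_X_X____
XX___X__
_XXXXX__
________
X______X
_X_____X
X____XXX
____XXX_
__X__XXX

Cell (0,7) at generation 1: 1 -> alive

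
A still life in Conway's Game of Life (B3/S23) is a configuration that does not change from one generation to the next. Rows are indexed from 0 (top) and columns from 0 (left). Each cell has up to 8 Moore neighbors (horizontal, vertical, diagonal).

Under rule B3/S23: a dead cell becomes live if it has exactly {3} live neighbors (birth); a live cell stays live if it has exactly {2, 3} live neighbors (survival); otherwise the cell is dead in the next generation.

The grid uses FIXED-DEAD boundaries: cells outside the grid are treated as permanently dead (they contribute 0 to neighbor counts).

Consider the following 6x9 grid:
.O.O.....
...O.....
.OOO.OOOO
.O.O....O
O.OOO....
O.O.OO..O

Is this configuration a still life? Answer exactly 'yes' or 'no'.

Compute generation 1 and compare to generation 0 (given above):
Generation 1:
..O......
.O.O..OO.
.O.O..OOO
O....OO.O
O....O...
..O.OO...
Cell (0,1) differs: gen0=1 vs gen1=0 -> NOT a still life.

Answer: no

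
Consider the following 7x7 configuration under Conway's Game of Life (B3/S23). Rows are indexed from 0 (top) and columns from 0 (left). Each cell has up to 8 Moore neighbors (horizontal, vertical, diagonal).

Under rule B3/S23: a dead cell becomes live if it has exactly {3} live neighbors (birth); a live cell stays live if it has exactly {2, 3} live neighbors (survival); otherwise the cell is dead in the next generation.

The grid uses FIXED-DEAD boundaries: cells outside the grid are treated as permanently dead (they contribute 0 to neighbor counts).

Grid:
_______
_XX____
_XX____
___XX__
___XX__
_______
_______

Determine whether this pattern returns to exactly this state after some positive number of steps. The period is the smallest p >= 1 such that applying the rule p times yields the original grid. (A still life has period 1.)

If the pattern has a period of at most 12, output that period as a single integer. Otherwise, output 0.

Answer: 2

Derivation:
Simulating and comparing each generation to the original:
Gen 0 (original, given above): 8 live cells
Gen 1: 6 live cells, differs from original
Gen 2: 8 live cells, MATCHES original -> period = 2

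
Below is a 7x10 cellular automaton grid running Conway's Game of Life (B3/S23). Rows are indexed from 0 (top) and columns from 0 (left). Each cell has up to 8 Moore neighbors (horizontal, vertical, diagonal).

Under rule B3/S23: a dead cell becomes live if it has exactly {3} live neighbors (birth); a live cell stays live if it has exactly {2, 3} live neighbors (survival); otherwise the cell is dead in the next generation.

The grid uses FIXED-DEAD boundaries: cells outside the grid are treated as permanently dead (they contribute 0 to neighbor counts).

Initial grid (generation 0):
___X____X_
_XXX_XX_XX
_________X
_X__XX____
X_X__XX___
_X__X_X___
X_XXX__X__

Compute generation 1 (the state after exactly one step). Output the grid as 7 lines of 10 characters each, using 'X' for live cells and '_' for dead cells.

Answer: ___XX__XXX
__XXX__XXX
_X_X__X_XX
_X__XXX___
X_XX__X___
X___X_XX__
_XXXXX____

Derivation:
Simulating step by step:
Generation 0 (given above): 25 live cells
Generation 1: 33 live cells
(generation 1 grid is the final answer)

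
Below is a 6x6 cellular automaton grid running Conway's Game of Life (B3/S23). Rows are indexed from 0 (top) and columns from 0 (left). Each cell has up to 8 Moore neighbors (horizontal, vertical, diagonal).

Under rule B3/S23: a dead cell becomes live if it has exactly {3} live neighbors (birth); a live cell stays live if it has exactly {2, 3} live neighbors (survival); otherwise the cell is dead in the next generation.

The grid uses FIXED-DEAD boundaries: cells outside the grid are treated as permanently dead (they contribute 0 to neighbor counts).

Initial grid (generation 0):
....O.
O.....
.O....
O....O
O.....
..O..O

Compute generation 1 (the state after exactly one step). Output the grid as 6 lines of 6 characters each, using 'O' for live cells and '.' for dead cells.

Answer: ......
......
OO....
OO....
.O....
......

Derivation:
Simulating step by step:
Generation 0 (given above): 8 live cells
Generation 1: 5 live cells
(generation 1 grid is the final answer)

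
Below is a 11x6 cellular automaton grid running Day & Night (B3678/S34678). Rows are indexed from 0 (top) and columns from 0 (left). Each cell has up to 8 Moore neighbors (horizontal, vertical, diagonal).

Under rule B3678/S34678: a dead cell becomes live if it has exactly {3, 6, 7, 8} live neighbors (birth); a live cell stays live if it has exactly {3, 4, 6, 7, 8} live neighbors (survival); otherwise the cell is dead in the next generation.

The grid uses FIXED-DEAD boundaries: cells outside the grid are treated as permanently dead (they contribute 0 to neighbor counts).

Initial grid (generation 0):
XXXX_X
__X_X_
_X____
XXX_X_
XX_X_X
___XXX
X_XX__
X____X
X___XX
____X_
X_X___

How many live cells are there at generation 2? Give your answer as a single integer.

Simulating step by step:
Generation 0 (given above): 30 live cells
Generation 1: 27 live cells
_XXXX_
X_X___
XX____
X_XX__
XX_XXX
X__X__
_X_X_X
___X__
____XX
_X_X_X
______
Generation 2: 25 live cells
_XXX__
XXX___
X__X__
XXXX__
XX_XX_
X__XXX
______
__X__X
__XXX_
______
______
Population at generation 2: 25

Answer: 25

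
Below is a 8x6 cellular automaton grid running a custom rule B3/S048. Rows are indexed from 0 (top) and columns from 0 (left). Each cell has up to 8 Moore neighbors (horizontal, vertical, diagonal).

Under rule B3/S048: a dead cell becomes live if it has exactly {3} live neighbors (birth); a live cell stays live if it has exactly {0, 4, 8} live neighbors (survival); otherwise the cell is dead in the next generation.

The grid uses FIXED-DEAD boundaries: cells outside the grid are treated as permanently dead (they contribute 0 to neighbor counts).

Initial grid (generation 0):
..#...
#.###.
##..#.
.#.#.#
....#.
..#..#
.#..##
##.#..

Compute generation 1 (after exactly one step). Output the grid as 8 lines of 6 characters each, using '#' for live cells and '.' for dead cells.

Answer: .#....
...#..
.#..##
#.#...
..##.#
...#..
#..#..
..#.#.

Derivation:
Simulating step by step:
Generation 0 (given above): 20 live cells
Generation 1: 15 live cells
(generation 1 grid is the final answer)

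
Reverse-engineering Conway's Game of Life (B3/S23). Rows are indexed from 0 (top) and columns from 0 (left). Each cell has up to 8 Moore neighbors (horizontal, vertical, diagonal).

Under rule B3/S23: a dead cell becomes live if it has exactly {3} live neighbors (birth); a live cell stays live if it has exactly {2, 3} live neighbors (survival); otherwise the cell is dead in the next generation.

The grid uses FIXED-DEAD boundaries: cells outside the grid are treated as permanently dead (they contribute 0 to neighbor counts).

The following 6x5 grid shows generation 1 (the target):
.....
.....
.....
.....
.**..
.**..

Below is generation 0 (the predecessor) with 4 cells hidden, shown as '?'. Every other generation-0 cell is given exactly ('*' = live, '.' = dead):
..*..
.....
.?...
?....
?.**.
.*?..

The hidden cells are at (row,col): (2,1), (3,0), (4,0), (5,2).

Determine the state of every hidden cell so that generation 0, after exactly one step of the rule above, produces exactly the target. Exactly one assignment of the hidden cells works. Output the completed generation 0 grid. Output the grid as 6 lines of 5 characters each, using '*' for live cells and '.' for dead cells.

Hidden generation-0 cells (in order): (2,1), (3,0), (4,0), (5,2).
A hidden cell only influences target cells in its own 3x3 neighborhood. Try each of the 2^4 = 16 assignments, step the completed generation 0 forward once under B3/S23, and compare with the target:
  (2,1)=. (3,0)=. (4,0)=. (5,2)=. -> step gives (4,1)='.' but target has '*' -> reject
  (2,1)=. (3,0)=. (4,0)=. (5,2)=* -> step gives (4,3)='*' but target has '.' -> reject
  (2,1)=. (3,0)=. (4,0)=* (5,2)=. -> step reproduces the target at every cell -> ACCEPT
  (2,1)=. (3,0)=. (4,0)=* (5,2)=* -> step gives (4,1)='.' but target has '*' -> reject
  (2,1)=. (3,0)=* (4,0)=. (5,2)=. -> step gives (5,1)='.' but target has '*' -> reject
  (2,1)=. (3,0)=* (4,0)=. (5,2)=* -> step gives (4,1)='.' but target has '*' -> reject
  (2,1)=. (3,0)=* (4,0)=* (5,2)=. -> step gives (3,1)='*' but target has '.' -> reject
  (2,1)=. (3,0)=* (4,0)=* (5,2)=* -> step gives (3,1)='*' but target has '.' -> reject
  (2,1)=* (3,0)=. (4,0)=. (5,2)=. -> step gives (3,2)='*' but target has '.' -> reject
  (2,1)=* (3,0)=. (4,0)=. (5,2)=* -> step gives (3,2)='*' but target has '.' -> reject
  (2,1)=* (3,0)=. (4,0)=* (5,2)=. -> step gives (3,1)='*' but target has '.' -> reject
  (2,1)=* (3,0)=. (4,0)=* (5,2)=* -> step gives (3,1)='*' but target has '.' -> reject
  (2,1)=* (3,0)=* (4,0)=. (5,2)=. -> step gives (3,1)='*' but target has '.' -> reject
  (2,1)=* (3,0)=* (4,0)=. (5,2)=* -> step gives (3,1)='*' but target has '.' -> reject
  (2,1)=* (3,0)=* (4,0)=* (5,2)=. -> step gives (3,0)='*' but target has '.' -> reject
  (2,1)=* (3,0)=* (4,0)=* (5,2)=* -> step gives (3,0)='*' but target has '.' -> reject
Unique solution: (2,1)=dead, (3,0)=dead, (4,0)=live, (5,2)=dead.
Check: live-neighbor counts of every cell in the completed generation 0:
01010
01110
00000
12221
13211
22321
Applying B3/S23 to generation 0 with these counts gives:
.....
.....
.....
.....
.**..
.**..
which matches the target exactly.

Answer: ..*..
.....
.....
.....
*.**.
.*...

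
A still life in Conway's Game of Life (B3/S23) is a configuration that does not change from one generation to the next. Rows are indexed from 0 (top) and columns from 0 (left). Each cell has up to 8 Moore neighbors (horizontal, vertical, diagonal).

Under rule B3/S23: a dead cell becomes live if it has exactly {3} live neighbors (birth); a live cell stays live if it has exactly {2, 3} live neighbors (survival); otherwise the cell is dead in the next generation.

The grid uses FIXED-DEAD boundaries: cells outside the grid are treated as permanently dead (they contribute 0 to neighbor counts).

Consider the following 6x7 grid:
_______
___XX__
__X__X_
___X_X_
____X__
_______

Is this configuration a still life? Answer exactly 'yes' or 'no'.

Answer: yes

Derivation:
Compute generation 1 and compare to generation 0 (given above):
Generation 1:
_______
___XX__
__X__X_
___X_X_
____X__
_______
The grids are IDENTICAL -> still life.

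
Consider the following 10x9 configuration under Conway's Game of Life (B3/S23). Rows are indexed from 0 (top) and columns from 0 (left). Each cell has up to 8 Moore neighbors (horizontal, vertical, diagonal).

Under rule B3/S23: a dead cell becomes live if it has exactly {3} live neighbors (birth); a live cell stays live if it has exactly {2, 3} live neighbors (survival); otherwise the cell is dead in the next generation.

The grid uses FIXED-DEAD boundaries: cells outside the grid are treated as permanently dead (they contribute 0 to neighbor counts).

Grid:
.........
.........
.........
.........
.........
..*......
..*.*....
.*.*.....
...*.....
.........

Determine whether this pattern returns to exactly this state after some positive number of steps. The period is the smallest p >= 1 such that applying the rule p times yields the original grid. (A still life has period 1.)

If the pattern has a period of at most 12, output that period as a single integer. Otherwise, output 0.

Simulating and comparing each generation to the original:
Gen 0 (original, given above): 6 live cells
Gen 1: 6 live cells, differs from original
Gen 2: 6 live cells, MATCHES original -> period = 2

Answer: 2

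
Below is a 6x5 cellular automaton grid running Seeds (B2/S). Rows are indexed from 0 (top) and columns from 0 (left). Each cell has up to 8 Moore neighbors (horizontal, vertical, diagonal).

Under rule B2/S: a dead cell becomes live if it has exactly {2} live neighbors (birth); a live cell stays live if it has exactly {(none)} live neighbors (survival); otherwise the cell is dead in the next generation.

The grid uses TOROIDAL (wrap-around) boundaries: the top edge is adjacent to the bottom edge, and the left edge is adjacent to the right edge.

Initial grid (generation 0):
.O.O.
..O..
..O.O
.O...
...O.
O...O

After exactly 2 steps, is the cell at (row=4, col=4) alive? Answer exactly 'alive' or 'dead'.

Answer: alive

Derivation:
Simulating step by step:
Generation 0 (given above): 9 live cells
Generation 1: 8 live cells
.....
O...O
O....
O...O
.OO..
.O...
Generation 2: 9 live cells
.O..O
.O...
...O.
..OO.
...OO
O....

Cell (4,4) at generation 2: 1 -> alive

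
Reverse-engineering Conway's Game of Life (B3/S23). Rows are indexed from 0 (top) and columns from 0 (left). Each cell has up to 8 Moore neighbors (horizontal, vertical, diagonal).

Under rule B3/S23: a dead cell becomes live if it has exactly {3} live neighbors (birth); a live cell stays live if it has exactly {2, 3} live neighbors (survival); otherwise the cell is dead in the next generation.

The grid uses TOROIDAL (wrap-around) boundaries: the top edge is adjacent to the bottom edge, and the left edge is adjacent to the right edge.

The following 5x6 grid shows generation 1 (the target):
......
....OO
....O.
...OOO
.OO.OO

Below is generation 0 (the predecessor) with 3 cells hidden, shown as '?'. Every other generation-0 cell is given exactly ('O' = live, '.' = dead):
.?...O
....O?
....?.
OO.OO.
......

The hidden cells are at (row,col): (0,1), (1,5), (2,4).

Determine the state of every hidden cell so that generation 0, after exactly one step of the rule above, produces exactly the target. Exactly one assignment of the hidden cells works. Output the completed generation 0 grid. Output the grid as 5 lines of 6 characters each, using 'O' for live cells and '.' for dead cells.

Answer: .O...O
....O.
....O.
OO.OO.
......

Derivation:
Hidden generation-0 cells (in order): (0,1), (1,5), (2,4).
A hidden cell only influences target cells in its own 3x3 neighborhood. Try each of the 2^3 = 8 assignments, step the completed generation 0 forward once under B3/S23, and compare with the target:
  (0,1)=. (1,5)=. (2,4)=. -> step gives (1,4)='.' but target has 'O' -> reject
  (0,1)=. (1,5)=. (2,4)=O -> step gives (4,0)='O' but target has '.' -> reject
  (0,1)=. (1,5)=O (2,4)=. -> step gives (0,4)='O' but target has '.' -> reject
  (0,1)=. (1,5)=O (2,4)=O -> step gives (0,4)='O' but target has '.' -> reject
  (0,1)=O (1,5)=. (2,4)=. -> step gives (1,4)='.' but target has 'O' -> reject
  (0,1)=O (1,5)=. (2,4)=O -> step reproduces the target at every cell -> ACCEPT
  (0,1)=O (1,5)=O (2,4)=. -> step gives (0,0)='O' but target has '.' -> reject
  (0,1)=O (1,5)=O (2,4)=O -> step gives (0,0)='O' but target has '.' -> reject
Unique solution: (0,1)=live, (1,5)=dead, (2,4)=live.
Check: live-neighbor counts of every cell in the completed generation 0:
201121
211223
222434
112223
433233
Applying B3/S23 to generation 0 with these counts gives:
......
....OO
....O.
...OOO
.OO.OO
which matches the target exactly.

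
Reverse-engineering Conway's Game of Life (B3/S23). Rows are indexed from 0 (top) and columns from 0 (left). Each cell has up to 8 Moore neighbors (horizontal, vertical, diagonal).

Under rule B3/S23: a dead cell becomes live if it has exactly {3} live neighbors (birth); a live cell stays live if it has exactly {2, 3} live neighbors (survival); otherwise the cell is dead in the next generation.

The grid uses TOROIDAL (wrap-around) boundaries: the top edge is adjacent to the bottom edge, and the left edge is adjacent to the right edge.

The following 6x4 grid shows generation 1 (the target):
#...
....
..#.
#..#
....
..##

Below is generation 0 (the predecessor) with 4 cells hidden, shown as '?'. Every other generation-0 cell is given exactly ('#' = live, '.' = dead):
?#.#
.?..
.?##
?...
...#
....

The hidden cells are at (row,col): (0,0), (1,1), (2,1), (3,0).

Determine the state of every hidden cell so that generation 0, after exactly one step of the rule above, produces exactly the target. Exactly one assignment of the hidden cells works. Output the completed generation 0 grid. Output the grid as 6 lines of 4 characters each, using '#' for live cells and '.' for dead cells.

Hidden generation-0 cells (in order): (0,0), (1,1), (2,1), (3,0).
A hidden cell only influences target cells in its own 3x3 neighborhood. Try each of the 2^4 = 16 assignments, step the completed generation 0 forward once under B3/S23, and compare with the target:
  (0,0)=. (1,1)=. (2,1)=. (3,0)=. -> step gives (0,0)='.' but target has '#' -> reject
  (0,0)=. (1,1)=. (2,1)=. (3,0)=# -> step gives (0,0)='.' but target has '#' -> reject
  (0,0)=. (1,1)=. (2,1)=# (3,0)=. -> step gives (0,0)='.' but target has '#' -> reject
  (0,0)=. (1,1)=. (2,1)=# (3,0)=# -> step gives (0,0)='.' but target has '#' -> reject
  (0,0)=. (1,1)=# (2,1)=. (3,0)=. -> step gives (0,2)='#' but target has '.' -> reject
  (0,0)=. (1,1)=# (2,1)=. (3,0)=# -> step gives (0,2)='#' but target has '.' -> reject
  (0,0)=. (1,1)=# (2,1)=# (3,0)=. -> step gives (0,2)='#' but target has '.' -> reject
  (0,0)=. (1,1)=# (2,1)=# (3,0)=# -> step gives (0,2)='#' but target has '.' -> reject
  (0,0)=# (1,1)=. (2,1)=. (3,0)=. -> step gives (1,1)='#' but target has '.' -> reject
  (0,0)=# (1,1)=. (2,1)=. (3,0)=# -> step gives (1,1)='#' but target has '.' -> reject
  (0,0)=# (1,1)=. (2,1)=# (3,0)=. -> step reproduces the target at every cell -> ACCEPT
  (0,0)=# (1,1)=. (2,1)=# (3,0)=# -> step gives (2,0)='#' but target has '.' -> reject
  (0,0)=# (1,1)=# (2,1)=. (3,0)=. -> step gives (0,1)='#' but target has '.' -> reject
  (0,0)=# (1,1)=# (2,1)=. (3,0)=# -> step gives (0,1)='#' but target has '.' -> reject
  (0,0)=# (1,1)=# (2,1)=# (3,0)=. -> step gives (0,1)='#' but target has '.' -> reject
  (0,0)=# (1,1)=# (2,1)=# (3,0)=# -> step gives (0,1)='#' but target has '.' -> reject
Unique solution: (0,0)=live, (1,1)=dead, (2,1)=live, (3,0)=dead.
Check: live-neighbor counts of every cell in the completed generation 0:
2121
5454
2121
3243
1010
4233
Applying B3/S23 to generation 0 with these counts gives:
#...
....
..#.
#..#
....
..##
which matches the target exactly.

Answer: ##.#
....
.###
....
...#
....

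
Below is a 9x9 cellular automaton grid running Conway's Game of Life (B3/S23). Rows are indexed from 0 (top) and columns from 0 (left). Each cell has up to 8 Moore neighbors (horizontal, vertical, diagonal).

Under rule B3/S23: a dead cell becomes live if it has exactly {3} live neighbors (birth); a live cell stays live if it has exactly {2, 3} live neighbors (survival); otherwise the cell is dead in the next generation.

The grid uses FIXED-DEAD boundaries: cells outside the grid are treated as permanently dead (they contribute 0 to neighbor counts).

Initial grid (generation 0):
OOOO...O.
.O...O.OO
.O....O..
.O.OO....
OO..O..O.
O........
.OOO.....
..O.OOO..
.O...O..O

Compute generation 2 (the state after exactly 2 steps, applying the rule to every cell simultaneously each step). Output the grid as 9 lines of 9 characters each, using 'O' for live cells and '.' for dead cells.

Answer: .O....O.O
..O......
OOOO...OO
.........
O....O...
O....O...
.OO...O..
..O......
....O.O..

Derivation:
Simulating step by step:
Generation 0 (given above): 29 live cells
Generation 1: 36 live cells
OOO...OOO
.......OO
OO..OOOO.
.O.OOO...
OOOOO....
O..O.....
.OOOOO...
....OOO..
....OOO..
Generation 2: 20 live cells
(generation 2 grid is the final answer)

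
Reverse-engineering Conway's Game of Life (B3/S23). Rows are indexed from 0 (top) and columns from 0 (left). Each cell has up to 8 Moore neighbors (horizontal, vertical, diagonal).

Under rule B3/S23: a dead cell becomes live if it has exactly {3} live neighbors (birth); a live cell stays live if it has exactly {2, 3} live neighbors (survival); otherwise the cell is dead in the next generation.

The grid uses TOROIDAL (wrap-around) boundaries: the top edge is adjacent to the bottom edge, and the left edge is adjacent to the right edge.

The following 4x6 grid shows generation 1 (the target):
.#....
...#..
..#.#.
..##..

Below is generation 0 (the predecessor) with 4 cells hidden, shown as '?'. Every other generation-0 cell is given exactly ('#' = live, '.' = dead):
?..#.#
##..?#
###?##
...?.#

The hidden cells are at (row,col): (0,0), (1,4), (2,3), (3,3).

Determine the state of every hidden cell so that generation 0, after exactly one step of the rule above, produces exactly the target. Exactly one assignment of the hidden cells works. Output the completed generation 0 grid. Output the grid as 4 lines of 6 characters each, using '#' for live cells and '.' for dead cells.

Answer: #..#.#
##...#
###.##
.....#

Derivation:
Hidden generation-0 cells (in order): (0,0), (1,4), (2,3), (3,3).
A hidden cell only influences target cells in its own 3x3 neighborhood. Try each of the 2^4 = 16 assignments, step the completed generation 0 forward once under B3/S23, and compare with the target:
  (0,0)=. (1,4)=. (2,3)=. (3,3)=. -> step gives (0,1)='.' but target has '#' -> reject
  (0,0)=. (1,4)=. (2,3)=. (3,3)=# -> step gives (0,1)='.' but target has '#' -> reject
  (0,0)=. (1,4)=. (2,3)=# (3,3)=. -> step gives (0,1)='.' but target has '#' -> reject
  (0,0)=. (1,4)=. (2,3)=# (3,3)=# -> step gives (0,1)='.' but target has '#' -> reject
  (0,0)=. (1,4)=# (2,3)=. (3,3)=. -> step gives (0,1)='.' but target has '#' -> reject
  (0,0)=. (1,4)=# (2,3)=. (3,3)=# -> step gives (0,1)='.' but target has '#' -> reject
  (0,0)=. (1,4)=# (2,3)=# (3,3)=. -> step gives (0,1)='.' but target has '#' -> reject
  (0,0)=. (1,4)=# (2,3)=# (3,3)=# -> step gives (0,1)='.' but target has '#' -> reject
  (0,0)=# (1,4)=. (2,3)=. (3,3)=. -> step reproduces the target at every cell -> ACCEPT
  (0,0)=# (1,4)=. (2,3)=. (3,3)=# -> step gives (0,2)='#' but target has '.' -> reject
  (0,0)=# (1,4)=. (2,3)=# (3,3)=. -> step gives (1,3)='.' but target has '#' -> reject
  (0,0)=# (1,4)=. (2,3)=# (3,3)=# -> step gives (0,2)='#' but target has '.' -> reject
  (0,0)=# (1,4)=# (2,3)=. (3,3)=. -> step gives (1,3)='.' but target has '#' -> reject
  (0,0)=# (1,4)=# (2,3)=. (3,3)=# -> step gives (0,2)='#' but target has '.' -> reject
  (0,0)=# (1,4)=# (2,3)=# (3,3)=. -> step gives (1,3)='.' but target has '#' -> reject
  (0,0)=# (1,4)=# (2,3)=# (3,3)=# -> step gives (0,2)='#' but target has '.' -> reject
Unique solution: (0,0)=live, (1,4)=dead, (2,3)=dead, (3,3)=dead.
Check: live-neighbor counts of every cell in the completed generation 0:
532044
754356
642235
643355
Applying B3/S23 to generation 0 with these counts gives:
.#....
...#..
..#.#.
..##..
which matches the target exactly.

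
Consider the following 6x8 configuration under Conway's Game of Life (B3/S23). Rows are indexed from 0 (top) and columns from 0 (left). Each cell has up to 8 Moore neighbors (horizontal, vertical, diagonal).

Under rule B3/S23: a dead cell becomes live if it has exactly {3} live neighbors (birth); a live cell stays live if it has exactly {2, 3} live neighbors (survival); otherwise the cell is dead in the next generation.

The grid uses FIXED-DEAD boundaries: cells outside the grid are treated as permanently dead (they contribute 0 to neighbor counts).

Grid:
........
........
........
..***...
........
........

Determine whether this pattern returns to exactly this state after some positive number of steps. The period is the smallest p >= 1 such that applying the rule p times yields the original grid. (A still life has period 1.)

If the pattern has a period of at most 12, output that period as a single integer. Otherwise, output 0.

Simulating and comparing each generation to the original:
Gen 0 (original, given above): 3 live cells
Gen 1: 3 live cells, differs from original
Gen 2: 3 live cells, MATCHES original -> period = 2

Answer: 2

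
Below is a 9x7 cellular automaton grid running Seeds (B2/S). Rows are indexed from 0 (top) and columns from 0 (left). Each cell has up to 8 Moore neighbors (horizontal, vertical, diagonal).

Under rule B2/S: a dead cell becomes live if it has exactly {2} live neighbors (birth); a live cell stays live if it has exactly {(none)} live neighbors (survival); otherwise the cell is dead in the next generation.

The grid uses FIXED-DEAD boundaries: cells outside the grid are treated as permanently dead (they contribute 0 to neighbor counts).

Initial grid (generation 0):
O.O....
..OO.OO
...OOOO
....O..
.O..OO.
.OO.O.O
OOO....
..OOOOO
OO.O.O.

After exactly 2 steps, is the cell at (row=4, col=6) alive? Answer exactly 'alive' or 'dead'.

Answer: dead

Derivation:
Simulating step by step:
Generation 0 (given above): 30 live cells
Generation 1: 6 live cells
....OOO
.......
.......
..O....
O.....O
.......
.......
.......
.......
Generation 2: 4 live cells
.......
....O.O
.......
.O.....
.O.....
.......
.......
.......
.......

Cell (4,6) at generation 2: 0 -> dead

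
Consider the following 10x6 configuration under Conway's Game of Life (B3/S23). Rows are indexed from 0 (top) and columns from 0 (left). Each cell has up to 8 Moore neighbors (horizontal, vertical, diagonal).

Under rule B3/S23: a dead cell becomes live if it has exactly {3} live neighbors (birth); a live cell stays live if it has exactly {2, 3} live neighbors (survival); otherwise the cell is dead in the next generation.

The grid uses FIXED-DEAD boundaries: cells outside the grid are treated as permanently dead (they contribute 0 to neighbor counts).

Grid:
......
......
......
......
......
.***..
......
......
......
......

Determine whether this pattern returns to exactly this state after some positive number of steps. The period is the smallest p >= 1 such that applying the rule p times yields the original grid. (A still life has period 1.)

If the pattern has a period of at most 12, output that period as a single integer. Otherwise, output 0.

Answer: 2

Derivation:
Simulating and comparing each generation to the original:
Gen 0 (original, given above): 3 live cells
Gen 1: 3 live cells, differs from original
Gen 2: 3 live cells, MATCHES original -> period = 2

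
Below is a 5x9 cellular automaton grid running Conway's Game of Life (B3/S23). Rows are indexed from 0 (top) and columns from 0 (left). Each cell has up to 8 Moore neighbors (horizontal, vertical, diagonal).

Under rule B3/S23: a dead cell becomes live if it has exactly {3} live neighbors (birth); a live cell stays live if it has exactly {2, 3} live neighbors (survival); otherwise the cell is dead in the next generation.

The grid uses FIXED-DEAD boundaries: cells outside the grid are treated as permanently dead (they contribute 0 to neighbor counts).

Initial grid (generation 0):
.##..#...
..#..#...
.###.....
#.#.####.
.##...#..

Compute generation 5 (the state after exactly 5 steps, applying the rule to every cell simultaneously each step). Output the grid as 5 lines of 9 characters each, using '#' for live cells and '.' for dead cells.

Simulating step by step:
Generation 0 (given above): 17 live cells
Generation 1: 13 live cells
.##......
....#....
.........
#...####.
.###..##.
Generation 2: 13 live cells
.........
.........
....#.#..
.#####.#.
.####..#.
Generation 3: 8 live cells
.........
.........
..#.#.#..
.#.....#.
.#...##..
Generation 4: 4 live cells
.........
.........
.........
.##....#.
......#..
Generation 5: 0 live cells
(generation 5 grid is the final answer)

Answer: .........
.........
.........
.........
.........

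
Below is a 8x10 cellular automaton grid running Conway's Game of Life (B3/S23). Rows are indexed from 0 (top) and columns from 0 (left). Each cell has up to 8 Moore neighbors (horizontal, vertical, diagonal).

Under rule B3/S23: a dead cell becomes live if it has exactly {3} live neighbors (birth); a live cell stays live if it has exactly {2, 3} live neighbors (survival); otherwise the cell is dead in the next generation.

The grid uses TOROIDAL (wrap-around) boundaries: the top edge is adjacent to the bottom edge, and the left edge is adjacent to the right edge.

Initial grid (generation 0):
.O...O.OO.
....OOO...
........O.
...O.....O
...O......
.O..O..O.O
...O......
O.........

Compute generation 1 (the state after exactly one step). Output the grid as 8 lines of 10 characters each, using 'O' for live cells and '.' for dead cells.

Simulating step by step:
Generation 0 (given above): 17 live cells
Generation 1: 18 live cells
(generation 1 grid is the final answer)

Answer: ....OO.O..
....OOO.O.
....OO....
..........
O.OOO...O.
..OOO.....
O.........
..........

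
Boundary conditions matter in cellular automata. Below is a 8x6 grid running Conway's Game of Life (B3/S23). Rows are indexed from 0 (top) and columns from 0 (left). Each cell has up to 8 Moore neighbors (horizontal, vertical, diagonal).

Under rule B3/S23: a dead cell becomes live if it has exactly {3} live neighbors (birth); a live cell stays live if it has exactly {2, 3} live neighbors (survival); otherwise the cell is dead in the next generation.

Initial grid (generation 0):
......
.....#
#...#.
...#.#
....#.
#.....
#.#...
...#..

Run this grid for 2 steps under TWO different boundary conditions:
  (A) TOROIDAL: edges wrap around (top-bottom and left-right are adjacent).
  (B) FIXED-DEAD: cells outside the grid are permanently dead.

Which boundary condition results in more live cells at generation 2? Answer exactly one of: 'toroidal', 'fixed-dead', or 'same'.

Answer: toroidal

Derivation:
Under TOROIDAL boundary, generation 2:
......
.....#
#...#.
#..#..
.....#
....##
#.....
......
Population = 9

Under FIXED-DEAD boundary, generation 2:
......
......
....##
...#.#
....#.
......
......
......
Population = 5

Comparison: toroidal=9, fixed-dead=5 -> toroidal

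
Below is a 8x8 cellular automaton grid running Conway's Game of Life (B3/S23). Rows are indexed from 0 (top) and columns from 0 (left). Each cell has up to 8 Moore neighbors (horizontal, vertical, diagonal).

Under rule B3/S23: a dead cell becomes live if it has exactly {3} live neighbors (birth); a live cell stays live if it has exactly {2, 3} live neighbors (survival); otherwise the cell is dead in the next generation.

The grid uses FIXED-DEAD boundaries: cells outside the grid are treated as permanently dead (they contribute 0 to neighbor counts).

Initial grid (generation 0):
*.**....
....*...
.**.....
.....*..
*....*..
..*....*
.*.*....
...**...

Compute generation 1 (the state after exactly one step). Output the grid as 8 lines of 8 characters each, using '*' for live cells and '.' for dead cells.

Answer: ...*....
........
........
.*......
......*.
.**.....
...**...
..***...

Derivation:
Simulating step by step:
Generation 0 (given above): 15 live cells
Generation 1: 10 live cells
(generation 1 grid is the final answer)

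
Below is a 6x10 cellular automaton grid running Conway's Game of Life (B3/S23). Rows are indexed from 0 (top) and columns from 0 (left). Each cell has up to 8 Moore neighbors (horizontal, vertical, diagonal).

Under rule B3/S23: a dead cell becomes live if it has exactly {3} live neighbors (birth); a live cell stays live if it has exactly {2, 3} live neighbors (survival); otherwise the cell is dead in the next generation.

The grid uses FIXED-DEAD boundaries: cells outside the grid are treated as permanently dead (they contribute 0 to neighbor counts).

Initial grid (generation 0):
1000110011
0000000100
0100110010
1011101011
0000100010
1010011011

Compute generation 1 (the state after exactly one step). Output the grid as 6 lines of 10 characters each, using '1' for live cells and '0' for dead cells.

Answer: 0000000010
0000001101
0110111011
0110000011
0010101000
0000010111

Derivation:
Simulating step by step:
Generation 0 (given above): 25 live cells
Generation 1: 22 live cells
(generation 1 grid is the final answer)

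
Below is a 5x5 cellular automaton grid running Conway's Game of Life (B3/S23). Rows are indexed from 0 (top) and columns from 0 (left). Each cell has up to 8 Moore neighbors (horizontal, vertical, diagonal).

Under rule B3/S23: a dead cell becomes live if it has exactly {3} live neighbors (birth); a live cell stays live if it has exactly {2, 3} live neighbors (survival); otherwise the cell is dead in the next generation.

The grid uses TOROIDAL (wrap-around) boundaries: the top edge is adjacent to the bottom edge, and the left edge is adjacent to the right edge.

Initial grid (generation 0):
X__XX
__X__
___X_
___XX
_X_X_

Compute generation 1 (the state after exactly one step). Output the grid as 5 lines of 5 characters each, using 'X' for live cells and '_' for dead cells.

Simulating step by step:
Generation 0 (given above): 9 live cells
Generation 1: 10 live cells
(generation 1 grid is the final answer)

Answer: XX_XX
__X__
__XXX
___XX
_____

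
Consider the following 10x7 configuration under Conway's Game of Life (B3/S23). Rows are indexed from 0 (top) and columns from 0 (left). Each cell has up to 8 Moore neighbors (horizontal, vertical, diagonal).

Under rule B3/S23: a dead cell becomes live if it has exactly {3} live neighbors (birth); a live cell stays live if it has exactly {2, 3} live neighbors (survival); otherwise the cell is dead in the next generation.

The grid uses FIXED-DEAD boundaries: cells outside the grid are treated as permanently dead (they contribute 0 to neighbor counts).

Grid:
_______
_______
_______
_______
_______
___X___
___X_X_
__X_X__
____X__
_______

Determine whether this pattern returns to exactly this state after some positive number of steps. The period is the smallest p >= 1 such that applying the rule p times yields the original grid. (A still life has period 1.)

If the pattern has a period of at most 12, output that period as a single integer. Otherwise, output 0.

Answer: 2

Derivation:
Simulating and comparing each generation to the original:
Gen 0 (original, given above): 6 live cells
Gen 1: 6 live cells, differs from original
Gen 2: 6 live cells, MATCHES original -> period = 2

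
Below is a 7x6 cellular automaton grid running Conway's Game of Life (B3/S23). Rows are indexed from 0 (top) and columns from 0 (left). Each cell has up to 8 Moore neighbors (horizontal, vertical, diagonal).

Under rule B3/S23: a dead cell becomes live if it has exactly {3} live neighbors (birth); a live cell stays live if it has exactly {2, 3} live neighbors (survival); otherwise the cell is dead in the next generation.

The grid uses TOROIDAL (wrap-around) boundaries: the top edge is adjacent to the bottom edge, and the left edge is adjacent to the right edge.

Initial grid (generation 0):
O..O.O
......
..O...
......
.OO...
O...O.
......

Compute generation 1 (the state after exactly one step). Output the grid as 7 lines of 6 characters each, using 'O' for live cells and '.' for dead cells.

Simulating step by step:
Generation 0 (given above): 8 live cells
Generation 1: 6 live cells
(generation 1 grid is the final answer)

Answer: ......
......
......
.OO...
.O....
.O....
O...O.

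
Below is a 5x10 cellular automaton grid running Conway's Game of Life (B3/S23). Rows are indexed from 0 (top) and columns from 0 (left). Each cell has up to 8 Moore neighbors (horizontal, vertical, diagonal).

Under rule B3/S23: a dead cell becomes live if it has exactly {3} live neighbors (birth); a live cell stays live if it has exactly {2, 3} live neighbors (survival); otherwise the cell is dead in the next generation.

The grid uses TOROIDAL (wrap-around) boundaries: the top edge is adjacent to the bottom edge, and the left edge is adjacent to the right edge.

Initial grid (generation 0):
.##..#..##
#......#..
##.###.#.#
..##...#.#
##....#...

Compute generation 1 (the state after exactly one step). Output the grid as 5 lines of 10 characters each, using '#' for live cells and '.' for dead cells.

Answer: ..#...####
...#.#.#..
.#.##..#.#
...#.#.#.#
...#..##..

Derivation:
Simulating step by step:
Generation 0 (given above): 21 live cells
Generation 1: 20 live cells
(generation 1 grid is the final answer)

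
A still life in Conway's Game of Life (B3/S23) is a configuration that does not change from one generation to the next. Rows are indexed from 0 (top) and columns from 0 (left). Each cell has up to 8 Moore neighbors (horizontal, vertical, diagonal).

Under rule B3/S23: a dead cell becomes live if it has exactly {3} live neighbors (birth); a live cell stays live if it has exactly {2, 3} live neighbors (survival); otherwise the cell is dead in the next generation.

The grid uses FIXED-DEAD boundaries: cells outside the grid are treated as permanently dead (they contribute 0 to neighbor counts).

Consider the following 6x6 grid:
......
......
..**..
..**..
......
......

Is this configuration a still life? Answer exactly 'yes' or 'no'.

Compute generation 1 and compare to generation 0 (given above):
Generation 1:
......
......
..**..
..**..
......
......
The grids are IDENTICAL -> still life.

Answer: yes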